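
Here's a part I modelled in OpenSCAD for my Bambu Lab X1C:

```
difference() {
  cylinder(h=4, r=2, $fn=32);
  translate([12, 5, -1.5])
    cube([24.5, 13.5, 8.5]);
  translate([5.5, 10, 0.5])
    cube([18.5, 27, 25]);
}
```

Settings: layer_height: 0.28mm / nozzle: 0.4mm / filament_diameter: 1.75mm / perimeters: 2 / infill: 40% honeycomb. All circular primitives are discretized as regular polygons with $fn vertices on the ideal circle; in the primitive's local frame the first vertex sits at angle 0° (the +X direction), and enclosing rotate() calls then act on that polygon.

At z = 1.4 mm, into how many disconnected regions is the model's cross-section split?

1

At z = 1.4 mm: the r=2 cylinder gives a regular 32-gon of circumradius 2 (constant along its height); the 24.5×13.5 cube at (12, 5) contributes its full rectangle; the cube at (5.5, 10) (footprint 18.5×27) is included at this height; Subtracting the remaining from the first: starting from the r=2 cylinder, the 24.5×13.5 cube at (12, 5) misses the remaining region (no effect); the 18.5×27 cube at (5.5, 10) misses the remaining region (no effect) — 1 connected region. The result has 1 disconnected region.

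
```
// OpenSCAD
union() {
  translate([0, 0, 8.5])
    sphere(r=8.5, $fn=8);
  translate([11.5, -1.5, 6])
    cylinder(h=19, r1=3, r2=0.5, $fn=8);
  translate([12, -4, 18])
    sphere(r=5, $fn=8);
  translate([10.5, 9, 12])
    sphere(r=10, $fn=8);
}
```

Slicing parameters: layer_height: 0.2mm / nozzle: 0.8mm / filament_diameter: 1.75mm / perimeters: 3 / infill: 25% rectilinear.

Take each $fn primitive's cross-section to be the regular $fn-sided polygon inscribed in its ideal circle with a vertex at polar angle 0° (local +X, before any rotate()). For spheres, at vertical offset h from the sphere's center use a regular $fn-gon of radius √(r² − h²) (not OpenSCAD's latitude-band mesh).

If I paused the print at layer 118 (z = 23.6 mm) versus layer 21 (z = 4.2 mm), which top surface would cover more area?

Layer 118 (z = 23.6): the sphere is not intersected at this z (|z−center|=15.100 > r=8.5); the cone at (11.5, -1.5) contributes a regular 8-gon of circumradius 0.684 (interpolated between r1=3 and r2=0.5 at t=0.926) (area = (8/2)·0.684²·sin(360°/8) = 1.32 mm²); the sphere at (12, -4) is not intersected at this z (|z−center|=5.600 > r=5); the sphere at (10.5, 9) does not reach this height (|z−center|=11.600 > r=10); Taking the union: only the cone at (11.5, -1.5) is present, so the union is just that shape — area = 1.32 mm². So its area = 1.32 mm². Layer 21 (z = 4.2): the r=8.5 sphere contributes a regular 8-gon of circumradius √(8.5²−4.3²) = 7.332 (area = (8/2)·7.332²·sin(360°/8) = 152.06 mm²); the cone at (11.5, -1.5) does not reach this height (z outside [6, 25]); the sphere at (12, -4) is not intersected at this z (|z−center|=13.800 > r=5); the r=10 sphere at (10.5, 9) slices to a regular 8-gon of circumradius 6.258 (√(r²−h²) with h=7.8 from center) (area = (8/2)·6.258²·sin(360°/8) = 110.76 mm²); Merging all regions: the 2 present regions are separate (no shared area or edge), so areas and boundary lengths simply add and each stays a separate island — area = 262.82 mm². So its area = 262.82 mm². Layer 21 is larger (262.82 vs 1.32 mm²).

layer 21 (z = 4.2 mm)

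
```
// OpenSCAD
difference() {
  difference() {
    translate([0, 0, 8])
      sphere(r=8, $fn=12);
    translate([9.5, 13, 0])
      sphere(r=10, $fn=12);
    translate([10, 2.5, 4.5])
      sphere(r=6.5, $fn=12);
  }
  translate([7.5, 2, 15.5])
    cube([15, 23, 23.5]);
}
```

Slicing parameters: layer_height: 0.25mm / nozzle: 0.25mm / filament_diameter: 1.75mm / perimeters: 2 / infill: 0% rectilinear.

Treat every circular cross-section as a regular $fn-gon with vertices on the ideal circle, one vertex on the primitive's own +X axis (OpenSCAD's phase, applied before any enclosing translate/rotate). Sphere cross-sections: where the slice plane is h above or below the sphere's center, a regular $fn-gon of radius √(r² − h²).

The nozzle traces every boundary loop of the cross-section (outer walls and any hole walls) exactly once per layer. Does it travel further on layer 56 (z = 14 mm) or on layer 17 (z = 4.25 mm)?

Layer 56 (z = 14): the sphere: section is a regular 12-gon, circumradius = √(r²−h²) = √(8²−6²) = 5.292 (perimeter = 2·12·5.292·sin(180°/12) = 32.87 mm); the sphere at (9.5, 13) is not intersected at this z (|z−center|=14.000 > r=10); the sphere at (10, 2.5) is not intersected at this z (|z−center|=9.500 > r=6.5); Taking the first minus the rest: none of the subtracted shapes is present at this height, so the r=8 sphere is unchanged — boundary = 32.87 mm; the cube at (7.5, 2) is absent (z outside [15.5, 39]); Taking the first minus the rest: none of the subtracted shapes is present at this height, so that combined region is unchanged — boundary = 32.87 mm. So its perimeter = 32.87 mm. Layer 17 (z = 4.25): the r=8 sphere contributes a regular 12-gon of circumradius √(8²−3.75²) = 7.067 (perimeter = 2·12·7.067·sin(180°/12) = 43.90 mm); the r=10 sphere at (9.5, 13) contributes a regular 12-gon of circumradius √(10²−4.25²) = 9.052 (perimeter = 2·12·9.052·sin(180°/12) = 56.23 mm); the r=6.5 sphere at (10, 2.5) contributes a regular 12-gon of circumradius √(6.5²−0.25²) = 6.495 (perimeter = 2·12·6.495·sin(180°/12) = 40.35 mm); After the difference (first − rest): starting from the r=8 sphere, the r=10 sphere at (9.5, 13) misses the remaining region (no effect); the r=6.5 sphere at (10, 2.5) partially overlaps it — only the 16.55 mm² overlap (of its 126.56 mm²) is removed, clipping the outline — boundary = 43.94 mm; the cube at (7.5, 2) does not reach this height (z outside [15.5, 39]); After the difference (first − rest): none of the subtracted shapes is present at this height, so that combined region is unchanged — boundary = 43.94 mm. So its perimeter = 43.94 mm. Layer 17 is larger (43.94 vs 32.87 mm).

layer 17 (z = 4.25 mm)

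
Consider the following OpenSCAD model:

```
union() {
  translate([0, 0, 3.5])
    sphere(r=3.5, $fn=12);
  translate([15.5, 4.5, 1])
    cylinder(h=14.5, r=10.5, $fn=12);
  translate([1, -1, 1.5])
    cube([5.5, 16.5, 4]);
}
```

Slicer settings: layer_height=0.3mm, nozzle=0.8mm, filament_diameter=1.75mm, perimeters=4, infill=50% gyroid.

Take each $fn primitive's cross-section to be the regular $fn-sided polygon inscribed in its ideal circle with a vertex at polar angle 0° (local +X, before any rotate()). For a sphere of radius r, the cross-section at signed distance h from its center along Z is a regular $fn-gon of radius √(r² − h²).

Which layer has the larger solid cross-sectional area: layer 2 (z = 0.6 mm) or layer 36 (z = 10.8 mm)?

layer 36 (z = 10.8 mm)

Layer 2 (z = 0.6): the r=3.5 sphere contributes a regular 12-gon of circumradius √(3.5²−2.9²) = 1.960 (area = (12/2)·1.960²·sin(360°/12) = 11.52 mm²); the cylinder at (15.5, 4.5) is absent (z outside [1, 15.5]); the cube at (1, -1) does not reach this height (z outside [1.5, 5.5]); Combining (union): only the r=3.5 sphere is present, so the union is just that shape — area = 11.52 mm². So its area = 11.52 mm². Layer 36 (z = 10.8): the sphere is absent (|z−center|=7.300 > r=3.5); the cylinder at (15.5, 4.5): section is a regular 12-gon, circumradius r=10.5 (area = (12/2)·10.500²·sin(360°/12) = 330.75 mm²); the cube at (1, -1) is absent (z outside [1.5, 5.5]); Combining (union): only the r=10.5 cylinder at (15.5, 4.5) is present, so the union is just that shape — area = 330.75 mm². So its area = 330.75 mm². Layer 36 is larger (330.75 vs 11.52 mm²).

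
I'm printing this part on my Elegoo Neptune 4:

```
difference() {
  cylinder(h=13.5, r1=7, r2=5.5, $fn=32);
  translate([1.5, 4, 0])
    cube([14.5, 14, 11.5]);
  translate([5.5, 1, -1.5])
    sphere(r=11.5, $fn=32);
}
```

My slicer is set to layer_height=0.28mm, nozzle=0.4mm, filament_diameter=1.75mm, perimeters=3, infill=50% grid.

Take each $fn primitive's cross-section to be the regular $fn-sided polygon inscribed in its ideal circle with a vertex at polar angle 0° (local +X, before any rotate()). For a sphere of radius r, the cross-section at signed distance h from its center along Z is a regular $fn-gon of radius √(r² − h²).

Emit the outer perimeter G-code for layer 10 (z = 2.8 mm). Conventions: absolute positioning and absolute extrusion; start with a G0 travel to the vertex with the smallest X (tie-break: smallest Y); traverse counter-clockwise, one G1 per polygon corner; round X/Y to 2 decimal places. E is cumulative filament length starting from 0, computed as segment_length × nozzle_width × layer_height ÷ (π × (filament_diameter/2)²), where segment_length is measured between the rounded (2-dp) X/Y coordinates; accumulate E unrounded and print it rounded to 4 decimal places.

G0 X-6.69 Y0.00 Z2.80
G1 X-6.56 Y-1.30 E0.0608
G1 X-6.18 Y-2.56 E0.1221
G1 X-5.56 Y-3.72 E0.1834
G1 X-4.73 Y-4.73 E0.2442
G1 X-3.72 Y-5.56 E0.3051
G1 X-2.56 Y-6.18 E0.3664
G1 X-2.27 Y-6.27 E0.3805
G1 X-3.37 Y-4.93 E0.4612
G1 X-4.35 Y-3.08 E0.5587
G1 X-4.96 Y-1.08 E0.6561
G1 X-5.17 Y1.00 E0.7534
G1 X-4.96 Y3.08 E0.8508
G1 X-4.37 Y5.02 E0.9452
G1 X-4.73 Y4.73 E0.9667
G1 X-5.56 Y3.72 E1.0276
G1 X-6.18 Y2.56 E1.0888
G1 X-6.56 Y1.30 E1.1501
G1 X-6.69 Y0.00 E1.2109

At z = 2.8 mm: the cone contributes a regular 32-gon of circumradius 6.689 (interpolated between r1=7 and r2=5.5 at t=0.207); the cube at (1.5, 4) (footprint 14.5×14) is included at this height; the sphere at (5.5, 1): section is a regular 32-gon, circumradius = √(r²−h²) = √(11.5²−4.3²) = 10.666; Subtracting the remaining from the first: starting from the cone, the 14.5×14 cube at (1.5, 4) partially overlaps it — only the 6.02 mm² overlap (of its 203.00 mm²) is removed, clipping the outline; the r=11.5 sphere at (5.5, 1) partially overlaps it — only the 119.70 mm² overlap (of its 355.10 mm²) is removed, clipping the outline — 1 connected region. The outline is a single polygon with 18 vertices. Extrusion per mm of travel: 0.4 × 0.28 / (π × 0.875²) = 0.046564. Accumulating E over each segment gives final E = 1.2109.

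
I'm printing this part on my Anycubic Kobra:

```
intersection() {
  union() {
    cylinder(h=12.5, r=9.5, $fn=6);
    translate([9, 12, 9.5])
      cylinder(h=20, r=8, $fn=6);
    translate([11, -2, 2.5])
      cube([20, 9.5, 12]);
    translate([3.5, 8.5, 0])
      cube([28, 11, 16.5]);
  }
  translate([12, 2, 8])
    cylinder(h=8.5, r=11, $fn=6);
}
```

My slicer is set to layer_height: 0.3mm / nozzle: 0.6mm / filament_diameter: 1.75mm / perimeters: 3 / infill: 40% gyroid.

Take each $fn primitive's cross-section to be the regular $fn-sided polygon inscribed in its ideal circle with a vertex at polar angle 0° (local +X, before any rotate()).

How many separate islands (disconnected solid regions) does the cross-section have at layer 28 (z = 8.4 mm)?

3

At z = 8.4 mm: the cylinder: section is a regular 6-gon, circumradius r=9.5; the cylinder at (9, 12) is not intersected at this z (z outside [9.5, 29.5]); the cube at (11, -2) is present — its section is the full 20×9.5 rectangle; the 28×11 cube at (3.5, 8.5) contributes its full rectangle; Combining (union): the 3 present regions are separate (no shared area or edge), so areas and boundary lengths simply add and each stays a separate island — 3 connected regions; the r=11 cylinder at (12, 2) contributes a regular 6-gon of circumradius 11; Taking the intersection: the r=11 cylinder at (12, 2) partially overlaps that combined region; clipping to the common part keeps 200.63 mm² — 3 connected regions. Overall, the cross-section has 3 separate islands. Island count = 3.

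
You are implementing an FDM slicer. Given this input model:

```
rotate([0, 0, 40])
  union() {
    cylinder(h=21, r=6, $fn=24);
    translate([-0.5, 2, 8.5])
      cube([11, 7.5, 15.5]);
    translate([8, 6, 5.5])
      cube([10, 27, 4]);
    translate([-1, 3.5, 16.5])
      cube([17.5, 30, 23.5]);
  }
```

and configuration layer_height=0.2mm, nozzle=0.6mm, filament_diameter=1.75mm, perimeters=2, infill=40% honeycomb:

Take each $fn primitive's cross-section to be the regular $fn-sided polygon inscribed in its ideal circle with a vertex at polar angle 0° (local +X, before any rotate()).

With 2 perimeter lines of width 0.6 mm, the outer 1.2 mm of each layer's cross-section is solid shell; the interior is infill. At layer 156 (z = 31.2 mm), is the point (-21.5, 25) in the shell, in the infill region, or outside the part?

shell

At z = 31.2 mm: the cylinder is not intersected at this z (z outside [0, 21]); the cube at (-0.5, 2) does not reach this height (z outside [8.5, 24]); the cube at (8, 6) is absent (z outside [5.5, 9.5]); the cube at (-1, 3.5) is present — its section is the full 17.5×30 rectangle; Merging all regions: only the 17.5×30 cube at (-1, 3.5) is present, so the union is just that shape — 1 connected region; (rotated 40° about Z; rotation is an isometry so areas/perimeters/island counts are preserved). Overall, the cross-section is a single solid region. Undo the 40° rotation: the query point maps to (-0.400, 32.971) in the un-rotated model frame. The nearest boundary edge runs (16.50, 33.50)→(-1.00, 33.50); distance from the point to it = 0.53 mm. The point is inside the cross-section, 0.53 mm from the nearest boundary — within the 1.2 mm shell band (2 × 0.6).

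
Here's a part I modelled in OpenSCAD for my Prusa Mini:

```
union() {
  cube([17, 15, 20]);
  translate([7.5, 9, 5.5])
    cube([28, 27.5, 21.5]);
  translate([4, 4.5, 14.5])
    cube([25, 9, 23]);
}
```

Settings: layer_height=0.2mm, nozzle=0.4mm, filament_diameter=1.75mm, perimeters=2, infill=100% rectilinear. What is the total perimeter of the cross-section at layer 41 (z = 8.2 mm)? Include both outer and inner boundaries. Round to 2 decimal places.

144.00 mm

At z = 8.2 mm: the cube (footprint 17×15) is included at this height (perimeter 64.00 mm); the 28×27.5 cube at (7.5, 9) contributes its full rectangle (perimeter 111.00 mm); the cube at (4, 4.5) does not reach this height (z outside [14.5, 37.5]); Taking the union: the regions partially overlap (shared area 57.00 mm²), so the edge portions inside another operand are dropped and the merged outline is re-measured after clipping — boundary = 144.00 mm. Overall, the cross-section is a single solid region. Total boundary length (outer) = 144.00 mm.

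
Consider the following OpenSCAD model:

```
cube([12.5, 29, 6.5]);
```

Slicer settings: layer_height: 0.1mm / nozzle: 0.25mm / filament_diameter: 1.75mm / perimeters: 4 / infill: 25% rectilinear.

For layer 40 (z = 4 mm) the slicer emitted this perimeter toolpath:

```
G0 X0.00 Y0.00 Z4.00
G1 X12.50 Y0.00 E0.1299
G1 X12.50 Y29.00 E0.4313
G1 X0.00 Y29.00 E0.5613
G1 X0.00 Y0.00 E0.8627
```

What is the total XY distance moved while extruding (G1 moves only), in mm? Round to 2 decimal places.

Sum the Euclidean lengths of each G1 segment: total = 83.00 mm.

83.00 mm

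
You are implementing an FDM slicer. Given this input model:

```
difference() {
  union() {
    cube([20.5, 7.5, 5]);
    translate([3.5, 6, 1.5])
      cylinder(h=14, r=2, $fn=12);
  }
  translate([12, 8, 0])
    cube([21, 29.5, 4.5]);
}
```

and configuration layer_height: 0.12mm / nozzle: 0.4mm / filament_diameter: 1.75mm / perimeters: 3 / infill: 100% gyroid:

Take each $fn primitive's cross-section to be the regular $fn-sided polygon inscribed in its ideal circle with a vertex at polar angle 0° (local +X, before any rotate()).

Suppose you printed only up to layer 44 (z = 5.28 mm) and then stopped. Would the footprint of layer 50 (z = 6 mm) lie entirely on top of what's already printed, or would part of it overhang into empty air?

Compare the two slices. At z = 5.28: the cube does not reach this height (z outside [0, 5]); the cylinder at (3.5, 6): section is a regular 12-gon, circumradius r=2 (area = (12/2)·2.000²·sin(360°/12) = 12.00 mm²); Taking the union: only the r=2 cylinder at (3.5, 6) is present, so the union is just that shape — area = 12.00 mm²; the cube at (12, 8) is absent (z outside [0, 4.5]); Subtracting the remaining from the first: none of the subtracted shapes is present at this height, so the result so far is unchanged — area = 12.00 mm². At z = 6: the cube is not intersected at this z (z outside [0, 5]); the r=2 cylinder at (3.5, 6) gives a regular 12-gon of circumradius 2 (constant along its height) (area = (12/2)·2.000²·sin(360°/12) = 12.00 mm²); Merging all regions: only the r=2 cylinder at (3.5, 6) is present, so the union is just that shape — area = 12.00 mm²; the cube at (12, 8) is absent (z outside [0, 4.5]); Taking the first minus the rest: none of the subtracted shapes is present at this height, so the result so far is unchanged — area = 12.00 mm². Checking containment: the cross-section at z = 6 is a subset of the cross-section at z = 5.28.

entirely on top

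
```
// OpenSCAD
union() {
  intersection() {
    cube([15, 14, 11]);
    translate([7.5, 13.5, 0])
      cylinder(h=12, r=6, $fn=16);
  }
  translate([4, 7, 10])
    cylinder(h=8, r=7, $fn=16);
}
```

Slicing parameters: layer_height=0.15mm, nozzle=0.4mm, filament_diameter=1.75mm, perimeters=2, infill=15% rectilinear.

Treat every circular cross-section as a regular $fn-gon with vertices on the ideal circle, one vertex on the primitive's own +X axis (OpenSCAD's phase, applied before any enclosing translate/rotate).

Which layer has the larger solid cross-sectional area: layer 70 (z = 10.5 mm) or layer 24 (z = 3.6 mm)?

layer 70 (z = 10.5 mm)

Layer 70 (z = 10.5): the 15×14 cube contributes its full rectangle (area 210.00 mm²); the r=6 cylinder at (7.5, 13.5) gives a regular 16-gon of circumradius 6 (constant along its height) (area = (16/2)·6.000²·sin(360°/16) = 110.21 mm²); After intersecting: the r=6 cylinder at (7.5, 13.5) partially overlaps the 15×14 cube; clipping to the common part keeps 61.06 mm² — area = 61.06 mm²; the r=7 cylinder at (4, 7) gives a regular 16-gon of circumradius 7 (constant along its height) (area = (16/2)·7.000²·sin(360°/16) = 150.01 mm²); Merging all regions: the regions partially overlap — summed areas 211.07 mm² minus the doubly-counted overlap 39.90 mm² gives 171.17 mm² — area = 171.17 mm². So its area = 171.17 mm². Layer 24 (z = 3.6): the cube is present — its section is the full 15×14 rectangle (area 210.00 mm²); the cylinder at (7.5, 13.5): section is a regular 16-gon, circumradius r=6 (area = (16/2)·6.000²·sin(360°/16) = 110.21 mm²); Keeping only the common overlap: the r=6 cylinder at (7.5, 13.5) partially overlaps the 15×14 cube; clipping to the common part keeps 61.06 mm² — area = 61.06 mm²; the cylinder at (4, 7) does not reach this height (z outside [10, 18]); Taking the union: only the result so far is present, so the union is just that shape — area = 61.06 mm². So its area = 61.06 mm². Layer 70 is larger (171.17 vs 61.06 mm²).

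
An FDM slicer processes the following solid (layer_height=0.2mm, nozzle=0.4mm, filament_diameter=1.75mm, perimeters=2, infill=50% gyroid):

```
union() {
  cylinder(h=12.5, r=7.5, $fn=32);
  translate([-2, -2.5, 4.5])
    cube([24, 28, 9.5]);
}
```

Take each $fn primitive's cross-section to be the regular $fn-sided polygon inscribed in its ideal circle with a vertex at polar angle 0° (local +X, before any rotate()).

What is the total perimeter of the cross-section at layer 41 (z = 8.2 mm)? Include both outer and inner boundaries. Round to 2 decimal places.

At z = 8.2 mm: the r=7.5 cylinder contributes a regular 32-gon of circumradius 7.5 (perimeter = 2·32·7.500·sin(180°/32) = 47.05 mm); the cube at (-2, -2.5) is present — its section is the full 24×28 rectangle (perimeter 104.00 mm); Taking the union: the regions partially overlap (shared area 82.00 mm²), so the edge portions inside another operand are dropped and the merged outline is re-measured after clipping — boundary = 115.97 mm. Overall, the cross-section is a single solid region. Total boundary length (outer) = 115.97 mm.

115.97 mm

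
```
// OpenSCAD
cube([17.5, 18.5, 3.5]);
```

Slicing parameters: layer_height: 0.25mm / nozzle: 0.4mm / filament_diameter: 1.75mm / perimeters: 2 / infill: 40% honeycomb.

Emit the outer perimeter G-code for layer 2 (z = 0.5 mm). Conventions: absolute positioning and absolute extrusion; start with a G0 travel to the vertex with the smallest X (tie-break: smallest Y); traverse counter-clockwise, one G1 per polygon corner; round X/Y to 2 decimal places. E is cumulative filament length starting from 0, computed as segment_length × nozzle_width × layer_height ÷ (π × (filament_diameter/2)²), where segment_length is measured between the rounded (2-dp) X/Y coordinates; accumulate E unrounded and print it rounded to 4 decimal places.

G0 X0.00 Y0.00 Z0.50
G1 X17.50 Y0.00 E0.7276
G1 X17.50 Y18.50 E1.4967
G1 X0.00 Y18.50 E2.2243
G1 X0.00 Y0.00 E2.9934

At z = 0.5 mm: the cube (footprint 17.5×18.5) is included at this height. The outline is a single polygon with 4 vertices. Extrusion per mm of travel: 0.4 × 0.25 / (π × 0.875²) = 0.041575. Accumulating E over each segment gives final E = 2.9934.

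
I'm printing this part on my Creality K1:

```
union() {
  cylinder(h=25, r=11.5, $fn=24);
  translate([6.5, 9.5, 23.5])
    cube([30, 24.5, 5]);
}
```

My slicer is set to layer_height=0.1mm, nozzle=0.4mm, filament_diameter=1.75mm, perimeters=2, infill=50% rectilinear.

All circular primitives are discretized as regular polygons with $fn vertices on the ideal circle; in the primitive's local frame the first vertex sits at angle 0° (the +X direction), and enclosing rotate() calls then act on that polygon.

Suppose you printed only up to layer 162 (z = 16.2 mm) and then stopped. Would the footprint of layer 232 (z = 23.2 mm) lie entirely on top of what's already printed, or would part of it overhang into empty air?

Compare the two slices. At z = 16.2: the r=11.5 cylinder contributes a regular 24-gon of circumradius 11.5 (area = (24/2)·11.500²·sin(360°/24) = 410.75 mm²); the cube at (6.5, 9.5) is absent (z outside [23.5, 28.5]); Taking the union: only the r=11.5 cylinder is present, so the union is just that shape — area = 410.75 mm². At z = 23.2: the r=11.5 cylinder contributes a regular 24-gon of circumradius 11.5 (area = (24/2)·11.500²·sin(360°/24) = 410.75 mm²); the cube at (6.5, 9.5) is absent (z outside [23.5, 28.5]); Taking the union: only the r=11.5 cylinder is present, so the union is just that shape — area = 410.75 mm². Checking containment: the cross-section at z = 23.2 is a subset of the cross-section at z = 16.2.

entirely on top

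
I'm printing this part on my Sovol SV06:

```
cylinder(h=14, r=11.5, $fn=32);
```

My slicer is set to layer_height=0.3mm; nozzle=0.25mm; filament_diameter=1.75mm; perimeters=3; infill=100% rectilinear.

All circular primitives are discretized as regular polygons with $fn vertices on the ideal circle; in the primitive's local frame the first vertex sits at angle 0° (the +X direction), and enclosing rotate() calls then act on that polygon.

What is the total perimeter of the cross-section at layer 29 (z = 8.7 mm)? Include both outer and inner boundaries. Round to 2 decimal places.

At z = 8.7 mm: the r=11.5 cylinder gives a regular 32-gon of circumradius 11.5 (constant along its height) (perimeter = 2·32·11.500·sin(180°/32) = 72.14 mm). Overall, the cross-section is a single solid region. Total boundary length (outer) = 72.14 mm.

72.14 mm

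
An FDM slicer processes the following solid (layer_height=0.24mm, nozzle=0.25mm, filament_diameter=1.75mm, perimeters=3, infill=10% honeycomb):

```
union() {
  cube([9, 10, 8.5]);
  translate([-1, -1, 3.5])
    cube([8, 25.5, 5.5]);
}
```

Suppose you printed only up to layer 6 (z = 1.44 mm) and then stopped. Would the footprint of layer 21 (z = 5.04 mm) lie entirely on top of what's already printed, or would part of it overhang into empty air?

part overhangs

Compare the two slices. At z = 1.44: the cube is present — its section is the full 9×10 rectangle (area 90.00 mm²); the cube at (-1, -1) is not intersected at this z (z outside [3.5, 9]); Merging all regions: only the 9×10 cube is present, so the union is just that shape — area = 90.00 mm². At z = 5.04: the cube (footprint 9×10) is included at this height (area 90.00 mm²); the cube at (-1, -1) (footprint 8×25.5) is included at this height (area 204.00 mm²); Taking the union: the regions partially overlap — summed areas 294.00 mm² minus the doubly-counted overlap 70.00 mm² gives 224.00 mm² — area = 224.00 mm². Checking containment: at z = 5.04 the cross-section extends beyond the z = 1.44 cross-section by about 134.00 mm².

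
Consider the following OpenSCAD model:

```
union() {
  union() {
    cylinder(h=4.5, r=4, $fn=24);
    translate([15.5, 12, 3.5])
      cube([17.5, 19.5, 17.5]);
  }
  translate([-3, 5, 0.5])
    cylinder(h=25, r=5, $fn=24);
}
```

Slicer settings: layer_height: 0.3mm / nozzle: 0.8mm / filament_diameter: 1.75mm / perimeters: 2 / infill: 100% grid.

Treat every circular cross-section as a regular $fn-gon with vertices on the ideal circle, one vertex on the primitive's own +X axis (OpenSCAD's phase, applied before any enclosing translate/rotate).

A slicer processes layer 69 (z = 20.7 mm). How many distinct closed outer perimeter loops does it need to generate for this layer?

2

At z = 20.7 mm: the cylinder is not intersected at this z (z outside [0, 4.5]); the cube at (15.5, 12) (footprint 17.5×19.5) is included at this height; Merging all regions: only the 17.5×19.5 cube at (15.5, 12) is present, so the union is just that shape — 1 connected region; the r=5 cylinder at (-3, 5) contributes a regular 24-gon of circumradius 5; Taking the union: the 2 present regions are separate (no shared area or edge), so areas and boundary lengths simply add and each stays a separate island — 2 connected regions. The result has 2 disconnected regions.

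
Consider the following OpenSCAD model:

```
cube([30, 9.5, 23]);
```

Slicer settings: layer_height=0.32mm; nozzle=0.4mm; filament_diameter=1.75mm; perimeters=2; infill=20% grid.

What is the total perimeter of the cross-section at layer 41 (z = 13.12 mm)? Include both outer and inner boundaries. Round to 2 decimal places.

79.00 mm

At z = 13.12 mm: the 30×9.5 cube contributes its full rectangle (perimeter 79.00 mm). Overall, the cross-section is a single solid region. Total boundary length (outer) = 79.00 mm.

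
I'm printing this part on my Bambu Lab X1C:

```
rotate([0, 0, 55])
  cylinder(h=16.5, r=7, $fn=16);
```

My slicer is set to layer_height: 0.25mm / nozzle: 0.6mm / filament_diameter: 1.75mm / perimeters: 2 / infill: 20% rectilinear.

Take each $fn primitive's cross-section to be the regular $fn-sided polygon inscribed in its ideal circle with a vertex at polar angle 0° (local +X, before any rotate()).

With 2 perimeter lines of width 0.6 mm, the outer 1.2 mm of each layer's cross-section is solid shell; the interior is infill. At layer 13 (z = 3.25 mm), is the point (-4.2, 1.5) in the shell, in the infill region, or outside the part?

At z = 3.25 mm: the cylinder: section is a regular 16-gon, circumradius r=7; (whole slice rotated 55° about Z — lengths, areas and connectivity unchanged). Overall, the cross-section is a single solid region. Undo the 55° rotation: the query point maps to (-1.180, 4.301) in the un-rotated model frame. The nearest boundary edge runs (0.00, 7.00)→(-2.68, 6.47); distance from the point to it = 2.42 mm. The point is inside the cross-section and 2.42 mm from the nearest boundary — more than the 1.2 mm shell width (2 × 0.6), so it's in the infill interior.

infill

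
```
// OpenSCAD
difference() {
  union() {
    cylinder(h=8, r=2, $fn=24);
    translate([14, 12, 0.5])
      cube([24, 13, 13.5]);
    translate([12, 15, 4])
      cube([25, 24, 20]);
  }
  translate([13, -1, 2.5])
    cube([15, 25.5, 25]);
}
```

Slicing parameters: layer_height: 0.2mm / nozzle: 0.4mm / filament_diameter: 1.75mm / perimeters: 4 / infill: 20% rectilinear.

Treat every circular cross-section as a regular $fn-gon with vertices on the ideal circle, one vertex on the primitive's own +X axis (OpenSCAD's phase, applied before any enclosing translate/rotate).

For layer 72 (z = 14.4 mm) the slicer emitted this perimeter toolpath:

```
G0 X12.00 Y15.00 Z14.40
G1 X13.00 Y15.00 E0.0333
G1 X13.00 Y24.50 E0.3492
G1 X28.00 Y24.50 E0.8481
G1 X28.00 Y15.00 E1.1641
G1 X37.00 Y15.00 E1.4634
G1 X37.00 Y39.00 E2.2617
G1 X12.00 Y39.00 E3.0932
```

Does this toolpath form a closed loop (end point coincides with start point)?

no

Start point (G0): (12.00, 15.00). End point (last G1): the path does not return to the start — open.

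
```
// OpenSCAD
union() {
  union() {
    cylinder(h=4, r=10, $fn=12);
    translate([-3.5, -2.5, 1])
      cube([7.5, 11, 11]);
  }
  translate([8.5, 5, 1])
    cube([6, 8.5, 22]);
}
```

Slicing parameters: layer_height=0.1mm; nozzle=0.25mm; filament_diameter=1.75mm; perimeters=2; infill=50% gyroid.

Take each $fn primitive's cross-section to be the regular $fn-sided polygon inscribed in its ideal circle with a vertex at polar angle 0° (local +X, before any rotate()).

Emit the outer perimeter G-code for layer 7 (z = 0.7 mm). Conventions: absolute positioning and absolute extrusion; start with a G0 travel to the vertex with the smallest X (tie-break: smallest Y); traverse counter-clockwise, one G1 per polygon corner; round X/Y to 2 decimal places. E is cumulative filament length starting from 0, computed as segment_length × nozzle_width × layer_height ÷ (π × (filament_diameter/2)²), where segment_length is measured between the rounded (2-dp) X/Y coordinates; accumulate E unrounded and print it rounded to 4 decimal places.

At z = 0.7 mm: the r=10 cylinder gives a regular 12-gon of circumradius 10 (constant along its height); the cube at (-3.5, -2.5) is not intersected at this z (z outside [1, 12]); Merging all regions: only the r=10 cylinder is present, so the union is just that shape — 1 connected region; the cube at (8.5, 5) is absent (z outside [1, 23]); Combining (union): only that combined region is present, so the union is just that shape — 1 connected region. The outline is a single polygon with 12 vertices. Extrusion per mm of travel: 0.25 × 0.1 / (π × 0.875²) = 0.010394. Accumulating E over each segment gives final E = 0.6456.

G0 X-10.00 Y0.00 Z0.70
G1 X-8.66 Y-5.00 E0.0538
G1 X-5.00 Y-8.66 E0.1076
G1 X0.00 Y-10.00 E0.1614
G1 X5.00 Y-8.66 E0.2152
G1 X8.66 Y-5.00 E0.2690
G1 X10.00 Y0.00 E0.3228
G1 X8.66 Y5.00 E0.3766
G1 X5.00 Y8.66 E0.4304
G1 X0.00 Y10.00 E0.4842
G1 X-5.00 Y8.66 E0.5380
G1 X-8.66 Y5.00 E0.5918
G1 X-10.00 Y0.00 E0.6456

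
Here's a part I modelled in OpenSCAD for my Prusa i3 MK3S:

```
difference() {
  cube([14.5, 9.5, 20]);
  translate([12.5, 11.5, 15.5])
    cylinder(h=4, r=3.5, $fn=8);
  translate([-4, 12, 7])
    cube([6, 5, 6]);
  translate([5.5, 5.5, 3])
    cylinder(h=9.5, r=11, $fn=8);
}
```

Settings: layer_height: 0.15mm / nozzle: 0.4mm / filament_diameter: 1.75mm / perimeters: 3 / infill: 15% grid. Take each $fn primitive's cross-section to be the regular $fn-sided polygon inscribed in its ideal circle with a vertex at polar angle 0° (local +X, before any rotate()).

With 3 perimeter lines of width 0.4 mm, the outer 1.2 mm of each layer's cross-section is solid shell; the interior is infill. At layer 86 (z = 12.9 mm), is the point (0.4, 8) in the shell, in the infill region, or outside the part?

At z = 12.9 mm: the cube is present — its section is the full 14.5×9.5 rectangle; the cylinder at (12.5, 11.5) is not intersected at this z (z outside [15.5, 19.5]); the cube at (-4, 12) is present — its section is the full 6×5 rectangle; the cylinder at (5.5, 5.5) is absent (z outside [3, 12.5]); Taking the first minus the rest: starting from the 14.5×9.5 cube, the 6×5 cube at (-4, 12) misses the remaining region (no effect) — 1 connected region. Overall, the cross-section is a single solid region. The nearest boundary edge runs (0.00, 0.00)→(0.00, 9.50); distance from the point to it = 0.40 mm. The point is inside the cross-section, 0.40 mm from the nearest boundary — within the 1.2 mm shell band (3 × 0.4).

shell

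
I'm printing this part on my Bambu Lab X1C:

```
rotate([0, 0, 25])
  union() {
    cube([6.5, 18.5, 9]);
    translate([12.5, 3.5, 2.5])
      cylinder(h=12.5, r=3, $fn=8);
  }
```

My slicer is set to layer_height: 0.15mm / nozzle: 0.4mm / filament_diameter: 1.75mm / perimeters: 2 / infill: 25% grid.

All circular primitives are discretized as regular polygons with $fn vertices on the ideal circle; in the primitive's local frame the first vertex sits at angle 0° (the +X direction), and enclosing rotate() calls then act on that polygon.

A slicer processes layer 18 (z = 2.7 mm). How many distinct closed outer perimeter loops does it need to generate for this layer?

At z = 2.7 mm: the 6.5×18.5 cube contributes its full rectangle; the r=3 cylinder at (12.5, 3.5) gives a regular 8-gon of circumradius 3 (constant along its height); Merging all regions: the 2 present regions are separate (no shared area or edge), so areas and boundary lengths simply add and each stays a separate island — 2 connected regions; (rotated 25° about Z; rotation is an isometry so areas/perimeters/island counts are preserved). The result has 2 disconnected regions.

2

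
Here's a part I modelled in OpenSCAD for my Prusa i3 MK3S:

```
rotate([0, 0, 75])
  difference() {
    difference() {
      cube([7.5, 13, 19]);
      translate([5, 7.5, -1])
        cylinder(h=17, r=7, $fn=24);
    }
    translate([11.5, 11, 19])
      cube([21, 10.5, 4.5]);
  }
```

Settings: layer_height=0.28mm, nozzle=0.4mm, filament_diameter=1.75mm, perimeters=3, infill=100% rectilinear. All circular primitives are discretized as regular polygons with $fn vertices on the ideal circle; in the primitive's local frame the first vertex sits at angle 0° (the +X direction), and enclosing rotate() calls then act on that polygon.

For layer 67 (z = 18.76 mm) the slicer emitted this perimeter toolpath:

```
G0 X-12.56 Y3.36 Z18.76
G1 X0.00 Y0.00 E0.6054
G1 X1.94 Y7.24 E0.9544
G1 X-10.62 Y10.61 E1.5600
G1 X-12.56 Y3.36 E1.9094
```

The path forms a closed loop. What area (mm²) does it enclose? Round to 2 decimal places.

97.53 mm²

Apply the shoelace formula to the sequence of (X, Y) vertices; enclosed area = 97.53 mm².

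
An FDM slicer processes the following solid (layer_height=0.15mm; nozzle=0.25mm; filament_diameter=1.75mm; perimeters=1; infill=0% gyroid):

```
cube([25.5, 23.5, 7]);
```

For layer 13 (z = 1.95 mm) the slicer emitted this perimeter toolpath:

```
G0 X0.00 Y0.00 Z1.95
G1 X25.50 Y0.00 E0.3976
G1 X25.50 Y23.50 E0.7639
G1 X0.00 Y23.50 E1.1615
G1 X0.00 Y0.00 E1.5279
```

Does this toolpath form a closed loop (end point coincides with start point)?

yes

Start point (G0): (0.00, 0.00). End point (last G1): the path returns to the start — closed.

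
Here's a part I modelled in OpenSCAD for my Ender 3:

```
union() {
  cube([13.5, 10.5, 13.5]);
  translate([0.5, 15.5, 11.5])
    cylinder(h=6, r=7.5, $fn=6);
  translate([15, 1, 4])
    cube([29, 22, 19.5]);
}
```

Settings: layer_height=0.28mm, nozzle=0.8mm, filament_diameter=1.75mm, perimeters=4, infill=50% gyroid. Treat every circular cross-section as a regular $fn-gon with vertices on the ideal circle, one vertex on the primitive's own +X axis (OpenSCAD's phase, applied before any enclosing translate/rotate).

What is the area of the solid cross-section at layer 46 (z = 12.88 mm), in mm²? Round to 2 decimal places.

At z = 12.88 mm: the cube (footprint 13.5×10.5) is included at this height (area 141.75 mm²); the r=7.5 cylinder at (0.5, 15.5) contributes a regular 6-gon of circumradius 7.5 (area = (6/2)·7.500²·sin(360°/6) = 146.14 mm²); the cube at (15, 1) is present — its section is the full 29×22 rectangle (area 638.00 mm²); Combining (union): the regions partially overlap — summed areas 925.89 mm² minus the doubly-counted overlap 7.00 mm² gives 918.89 mm² — area = 918.89 mm². Overall, the cross-section has 2 separate islands. Net area = 918.89 mm².

918.89 mm²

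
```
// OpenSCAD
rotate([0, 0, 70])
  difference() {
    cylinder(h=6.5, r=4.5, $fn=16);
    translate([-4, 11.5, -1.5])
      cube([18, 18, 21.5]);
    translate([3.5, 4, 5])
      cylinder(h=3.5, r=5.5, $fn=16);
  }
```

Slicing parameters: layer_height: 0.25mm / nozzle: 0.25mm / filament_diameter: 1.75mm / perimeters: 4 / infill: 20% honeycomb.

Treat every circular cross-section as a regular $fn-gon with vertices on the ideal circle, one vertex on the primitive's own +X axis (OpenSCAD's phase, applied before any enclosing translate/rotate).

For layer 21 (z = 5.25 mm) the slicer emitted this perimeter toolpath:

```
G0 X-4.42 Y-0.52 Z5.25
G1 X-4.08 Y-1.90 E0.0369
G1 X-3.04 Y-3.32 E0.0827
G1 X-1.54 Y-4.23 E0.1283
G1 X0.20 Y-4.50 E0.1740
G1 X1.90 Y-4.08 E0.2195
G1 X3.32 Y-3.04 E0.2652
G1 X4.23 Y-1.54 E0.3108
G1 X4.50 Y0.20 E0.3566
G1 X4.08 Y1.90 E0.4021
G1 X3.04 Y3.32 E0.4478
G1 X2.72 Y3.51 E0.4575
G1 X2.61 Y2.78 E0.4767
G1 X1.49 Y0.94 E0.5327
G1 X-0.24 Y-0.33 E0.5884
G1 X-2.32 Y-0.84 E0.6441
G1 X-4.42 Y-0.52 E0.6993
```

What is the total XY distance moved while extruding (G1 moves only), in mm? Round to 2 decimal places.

26.91 mm

Sum the Euclidean lengths of each G1 segment: total = 26.91 mm.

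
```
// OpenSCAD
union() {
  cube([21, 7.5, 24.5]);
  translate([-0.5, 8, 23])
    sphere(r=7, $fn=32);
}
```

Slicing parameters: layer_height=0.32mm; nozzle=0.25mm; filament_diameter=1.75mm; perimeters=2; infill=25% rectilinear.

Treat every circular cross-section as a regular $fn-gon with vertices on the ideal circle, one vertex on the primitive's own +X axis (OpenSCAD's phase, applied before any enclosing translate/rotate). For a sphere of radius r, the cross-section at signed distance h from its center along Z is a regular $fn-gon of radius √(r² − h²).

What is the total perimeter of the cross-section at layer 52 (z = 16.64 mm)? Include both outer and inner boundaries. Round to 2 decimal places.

67.01 mm

At z = 16.64 mm: the cube (footprint 21×7.5) is included at this height (perimeter 57.00 mm); the r=7 sphere at (-0.5, 8) contributes a regular 32-gon of circumradius √(7²−6.36²) = 2.924 (perimeter = 2·32·2.924·sin(180°/32) = 18.34 mm); Combining (union): the regions partially overlap (shared area 4.02 mm²), so the edge portions inside another operand are dropped and the merged outline is re-measured after clipping — boundary = 67.01 mm. Overall, the cross-section is a single solid region. Total boundary length (outer) = 67.01 mm.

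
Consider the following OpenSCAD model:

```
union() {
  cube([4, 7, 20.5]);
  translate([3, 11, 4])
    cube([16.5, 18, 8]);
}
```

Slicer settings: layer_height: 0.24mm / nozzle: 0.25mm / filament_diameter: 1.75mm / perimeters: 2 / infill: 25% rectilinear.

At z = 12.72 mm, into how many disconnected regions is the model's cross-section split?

At z = 12.72 mm: the cube is present — its section is the full 4×7 rectangle; the cube at (3, 11) is absent (z outside [4, 12]); Combining (union): only the 4×7 cube is present, so the union is just that shape — 1 connected region. The result has 1 disconnected region.

1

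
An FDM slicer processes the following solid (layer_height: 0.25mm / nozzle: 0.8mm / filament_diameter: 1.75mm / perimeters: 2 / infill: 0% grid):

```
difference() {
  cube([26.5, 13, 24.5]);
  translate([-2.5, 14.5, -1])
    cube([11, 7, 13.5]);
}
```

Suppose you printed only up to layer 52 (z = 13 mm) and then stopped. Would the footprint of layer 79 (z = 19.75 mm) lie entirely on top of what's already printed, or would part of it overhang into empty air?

Compare the two slices. At z = 13: the cube is present — its section is the full 26.5×13 rectangle (area 344.50 mm²); the cube at (-2.5, 14.5) is absent (z outside [-1, 12.5]); Subtracting the remaining from the first: none of the subtracted shapes is present at this height, so the 26.5×13 cube is unchanged — area = 344.50 mm². At z = 19.75: the cube is present — its section is the full 26.5×13 rectangle (area 344.50 mm²); the cube at (-2.5, 14.5) is absent (z outside [-1, 12.5]); Subtracting the remaining from the first: none of the subtracted shapes is present at this height, so the 26.5×13 cube is unchanged — area = 344.50 mm². Checking containment: the cross-section at z = 19.75 is a subset of the cross-section at z = 13.

entirely on top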